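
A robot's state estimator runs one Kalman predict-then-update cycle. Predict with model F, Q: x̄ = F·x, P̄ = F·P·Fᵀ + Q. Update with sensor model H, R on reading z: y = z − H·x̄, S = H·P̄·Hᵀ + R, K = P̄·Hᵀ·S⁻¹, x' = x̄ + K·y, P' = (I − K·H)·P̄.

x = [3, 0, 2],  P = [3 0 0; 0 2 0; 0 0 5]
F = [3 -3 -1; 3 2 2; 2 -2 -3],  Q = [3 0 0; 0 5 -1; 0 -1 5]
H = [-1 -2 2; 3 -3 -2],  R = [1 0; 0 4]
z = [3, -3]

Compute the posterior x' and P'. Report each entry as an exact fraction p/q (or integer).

x' = [599077/74497, 239734/74497, 648402/74497]
P' = [6792247/148994 2699473/148994 6092937/148994; 2699473/148994 1102327/148994 2436019/148994; 6092937/148994 2436019/148994 5502257/148994]

x̄ = F·x = [7, 13, 0]
P̄ = F·P·Fᵀ + Q = [53 5 45; 5 60 -21; 45 -21 70]
y = z − H·x̄ = [36, 15]
S = H·P̄·Hᵀ + R = [582 308; 308 419]
K = P̄·Hᵀ·S⁻¹ = [-5319/148994 11556/74497; -32089/148994 -10075/74497; 39539/148994 -4220/74497]
x' = x̄ + K·y = [599077/74497, 239734/74497, 648402/74497]
P' = (I − K·H)·P̄ = [6792247/148994 2699473/148994 6092937/148994; 2699473/148994 1102327/148994 2436019/148994; 6092937/148994 2436019/148994 5502257/148994]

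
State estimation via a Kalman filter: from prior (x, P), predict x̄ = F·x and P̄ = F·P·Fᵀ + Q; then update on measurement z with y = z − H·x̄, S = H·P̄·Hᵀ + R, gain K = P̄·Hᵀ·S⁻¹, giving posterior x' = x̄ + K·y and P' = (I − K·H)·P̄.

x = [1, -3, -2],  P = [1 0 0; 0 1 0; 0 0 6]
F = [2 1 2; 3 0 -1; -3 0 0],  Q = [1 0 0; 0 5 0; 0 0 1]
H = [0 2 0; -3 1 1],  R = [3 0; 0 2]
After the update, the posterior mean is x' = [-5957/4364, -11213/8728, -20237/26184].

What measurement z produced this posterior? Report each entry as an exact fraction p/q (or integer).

z = [-3, 2]

x̄ = F·x = [-5, 5, -3]
P̄ = F·P·Fᵀ + Q = [30 -6 -6; -6 20 -9; -6 -9 10]
S = H·P̄·Hᵀ + R = [83 58; 58 356]
K = P̄·Hᵀ·S⁻¹ = [137/2182 -1295/4364; 2093/4364 29/8728; -3755/13092 2621/26184]
x' − x̄ = [15863/4364, -54853/8728, 58315/26184] = K·y
y = (KᵀK)⁻¹·Kᵀ·(x' − x̄) = [-13, -15]
z = y + H·x̄ = [-13, -15] + [10, 17] = [-3, 2]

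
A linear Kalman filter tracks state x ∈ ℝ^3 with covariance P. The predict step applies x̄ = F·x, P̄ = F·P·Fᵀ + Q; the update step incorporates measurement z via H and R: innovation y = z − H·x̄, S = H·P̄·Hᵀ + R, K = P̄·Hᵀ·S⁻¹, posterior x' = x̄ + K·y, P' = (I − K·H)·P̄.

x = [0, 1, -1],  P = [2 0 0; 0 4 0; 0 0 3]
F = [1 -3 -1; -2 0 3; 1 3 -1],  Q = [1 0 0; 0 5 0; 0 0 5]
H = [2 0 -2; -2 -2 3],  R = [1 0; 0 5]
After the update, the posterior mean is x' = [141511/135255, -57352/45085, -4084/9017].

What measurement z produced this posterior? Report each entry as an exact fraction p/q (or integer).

z = [3, -1]

x̄ = F·x = [-2, -3, 4]
P̄ = F·P·Fᵀ + Q = [42 -13 -31; -13 40 -13; -31 -13 46]
S = H·P̄·Hᵀ + R = [601 -754; -754 1171]
K = P̄·Hᵀ·S⁻¹ = [57112/135255 19333/135255; -23374/45085 -18631/45085; -662/9017 1314/9017]
x' − x̄ = [412021/135255, 77903/45085, -40152/9017] = K·y
y = (KᵀK)⁻¹·Kᵀ·(x' − x̄) = [15, -23]
z = y + H·x̄ = [15, -23] + [-12, 22] = [3, -1]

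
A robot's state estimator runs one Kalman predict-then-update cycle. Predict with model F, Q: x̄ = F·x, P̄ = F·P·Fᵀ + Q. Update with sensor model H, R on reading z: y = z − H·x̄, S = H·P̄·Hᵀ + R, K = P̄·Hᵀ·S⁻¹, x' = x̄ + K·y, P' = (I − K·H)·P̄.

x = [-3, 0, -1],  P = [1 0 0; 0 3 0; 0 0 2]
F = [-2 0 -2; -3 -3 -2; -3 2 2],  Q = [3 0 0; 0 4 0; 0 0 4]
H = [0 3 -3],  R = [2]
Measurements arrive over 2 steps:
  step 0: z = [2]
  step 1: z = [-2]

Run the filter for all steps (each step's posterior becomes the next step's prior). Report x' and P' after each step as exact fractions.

step 0: x' = [7816/1037, 9457/1037, 8759/1037], P' = [13251/1037 5158/1037 5126/1037; 5158/1037 11751/1037 11621/1037; 5126/1037 11621/1037 11721/1037]
step 1: x' = [-60311244/8592097, -100732922/8592097, -94841598/8592097], P' = [398656175/8592097 550034494/8592097 549429362/8592097; 550034494/8592097 840440773/8592097 839103323/8592097; 549429362/8592097 839103323/8592097 839674767/8592097]

step 0: x̄ = F·x = [8, 11, 7]
step 0: P̄ = F·P·Fᵀ + Q = [15 14 -2; 14 48 -17; -2 -17 33]
step 0: y = z − H·x̄ = [-10]
step 0: S = H·P̄·Hᵀ + R = [1037]
step 0: K = P̄·Hᵀ·S⁻¹ = [48/1037; 195/1037; -150/1037]
step 0: x' = x̄ + K·y = [7816/1037, 9457/1037, 8759/1037]
step 0: P' = (I − K·H)·P̄ = [13251/1037 5158/1037 5126/1037; 5158/1037 11751/1037 11621/1037; 5126/1037 11621/1037 11721/1037]
step 1: x̄ = F·x = [-1950/61, -69337/1037, 12984/1037]
step 1: P̄ = F·P·Fᵀ + Q = [8471/61 16372/61 -1426/61; 16372/61 569858/1037 -98867/1037; -1426/61 -98867/1037 186855/1037]
step 1: y = z − H·x̄ = [244889/1037]
step 1: S = H·P̄·Hᵀ + R = [8592097/1037]
step 1: K = P̄·Hᵀ·S⁻¹ = [907698/8592097; 2006175/8592097; -857166/8592097]
step 1: x' = x̄ + K·y = [-60311244/8592097, -100732922/8592097, -94841598/8592097]
step 1: P' = (I − K·H)·P̄ = [398656175/8592097 550034494/8592097 549429362/8592097; 550034494/8592097 840440773/8592097 839103323/8592097; 549429362/8592097 839103323/8592097 839674767/8592097]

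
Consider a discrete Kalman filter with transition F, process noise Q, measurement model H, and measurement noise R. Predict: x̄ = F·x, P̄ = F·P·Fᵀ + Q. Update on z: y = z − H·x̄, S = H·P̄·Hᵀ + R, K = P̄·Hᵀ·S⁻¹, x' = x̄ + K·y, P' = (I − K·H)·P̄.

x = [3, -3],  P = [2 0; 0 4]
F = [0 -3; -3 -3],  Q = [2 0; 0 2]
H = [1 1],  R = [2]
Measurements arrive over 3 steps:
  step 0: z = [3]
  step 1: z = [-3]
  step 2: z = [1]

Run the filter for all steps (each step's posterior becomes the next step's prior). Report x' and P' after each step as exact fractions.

step 0: x̄ = F·x = [9, 0]
step 0: P̄ = F·P·Fᵀ + Q = [38 36; 36 56]
step 0: y = z − H·x̄ = [-6]
step 0: S = H·P̄·Hᵀ + R = [168]
step 0: K = P̄·Hᵀ·S⁻¹ = [37/84; 23/42]
step 0: x' = x̄ + K·y = [89/14, -23/7]
step 0: P' = (I − K·H)·P̄ = [227/42 -95/21; -95/21 118/21]
step 1: x̄ = F·x = [69/7, -129/14]
step 1: P̄ = F·P·Fᵀ + Q = [368/7 69/7; 69/7 277/14]
step 1: y = z − H·x̄ = [-51/14]
step 1: S = H·P̄·Hᵀ + R = [1317/14]
step 1: K = P̄·Hᵀ·S⁻¹ = [874/1317; 415/1317]
step 1: x' = x̄ + K·y = [3266/439, -4549/439]
step 1: P' = (I − K·H)·P̄ = [14674/1317 -12926/1317; -12926/1317 13756/1317]
step 2: x̄ = F·x = [13647/439, 3849/439]
step 2: P̄ = F·P·Fᵀ + Q = [42146/439 2490/439; 2490/439 8612/439]
step 2: y = z − H·x̄ = [-17057/439]
step 2: S = H·P̄·Hᵀ + R = [56616/439]
step 2: K = P̄·Hᵀ·S⁻¹ = [11159/14154; 793/4044]
step 2: x' = x̄ + K·y = [6425/14154, 4645/4044]
step 2: P' = (I − K·H)·P̄ = [112120/7077 -14423/1011; -14423/1011 29639/2022]

step 0: x' = [89/14, -23/7], P' = [227/42 -95/21; -95/21 118/21]
step 1: x' = [3266/439, -4549/439], P' = [14674/1317 -12926/1317; -12926/1317 13756/1317]
step 2: x' = [6425/14154, 4645/4044], P' = [112120/7077 -14423/1011; -14423/1011 29639/2022]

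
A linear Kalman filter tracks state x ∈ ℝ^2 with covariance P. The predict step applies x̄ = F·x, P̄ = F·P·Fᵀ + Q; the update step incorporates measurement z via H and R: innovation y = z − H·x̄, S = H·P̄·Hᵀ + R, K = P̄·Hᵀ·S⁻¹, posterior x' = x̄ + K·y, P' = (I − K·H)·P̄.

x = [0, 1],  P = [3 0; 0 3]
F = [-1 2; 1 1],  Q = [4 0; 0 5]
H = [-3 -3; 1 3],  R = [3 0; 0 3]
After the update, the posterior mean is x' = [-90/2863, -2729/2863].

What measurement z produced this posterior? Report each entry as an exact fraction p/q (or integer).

z = [3, -3]

x̄ = F·x = [2, 1]
P̄ = F·P·Fᵀ + Q = [19 3; 3 11]
S = H·P̄·Hᵀ + R = [327 -192; -192 139]
K = P̄·Hᵀ·S⁻¹ = [-1266/2863 -1172/2863; 358/2863 1236/2863]
x' − x̄ = [-5816/2863, -5592/2863] = K·y
y = (KᵀK)⁻¹·Kᵀ·(x' − x̄) = [12, -8]
z = y + H·x̄ = [12, -8] + [-9, 5] = [3, -3]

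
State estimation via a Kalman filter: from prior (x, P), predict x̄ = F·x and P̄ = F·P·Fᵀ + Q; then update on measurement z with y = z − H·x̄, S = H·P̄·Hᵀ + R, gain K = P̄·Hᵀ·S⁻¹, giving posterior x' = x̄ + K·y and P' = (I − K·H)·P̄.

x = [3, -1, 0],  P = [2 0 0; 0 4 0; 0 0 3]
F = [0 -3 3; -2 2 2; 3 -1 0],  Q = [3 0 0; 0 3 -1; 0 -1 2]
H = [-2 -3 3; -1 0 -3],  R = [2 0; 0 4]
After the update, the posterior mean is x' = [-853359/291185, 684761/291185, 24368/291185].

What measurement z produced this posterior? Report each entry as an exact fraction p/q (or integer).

x̄ = F·x = [3, -8, 10]
P̄ = F·P·Fᵀ + Q = [66 -6 12; -6 39 -21; 12 -21 24]
S = H·P̄·Hᵀ + R = [995 -255; -255 358]
K = P̄·Hᵀ·S⁻¹ = [-53934/291185 -24276/58237; -42549/291185 5163/58237; 18318/291185 -11055/58237]
x' − x̄ = [-1726914/291185, 3014241/291185, -2887482/291185] = K·y
y = (KᵀK)⁻¹·Kᵀ·(x' − x̄) = [-49, 36]
z = y + H·x̄ = [-49, 36] + [48, -33] = [-1, 3]

z = [-1, 3]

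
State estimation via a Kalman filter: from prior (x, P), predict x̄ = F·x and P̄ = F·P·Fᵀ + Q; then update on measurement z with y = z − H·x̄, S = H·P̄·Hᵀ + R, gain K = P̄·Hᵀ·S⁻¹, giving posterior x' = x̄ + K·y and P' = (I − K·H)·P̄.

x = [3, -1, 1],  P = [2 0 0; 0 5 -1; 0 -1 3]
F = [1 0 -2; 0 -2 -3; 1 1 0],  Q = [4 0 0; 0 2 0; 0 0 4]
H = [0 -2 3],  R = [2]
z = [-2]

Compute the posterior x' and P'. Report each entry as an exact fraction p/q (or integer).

x̄ = F·x = [1, -1, 2]
P̄ = F·P·Fᵀ + Q = [18 14 4; 14 37 -7; 4 -7 11]
y = z − H·x̄ = [-10]
S = H·P̄·Hᵀ + R = [333]
K = P̄·Hᵀ·S⁻¹ = [-16/333; -95/333; 47/333]
x' = x̄ + K·y = [493/333, 617/333, 196/333]
P' = (I − K·H)·P̄ = [5738/333 3142/333 2084/333; 3142/333 3296/333 2134/333; 2084/333 2134/333 1454/333]

x' = [493/333, 617/333, 196/333]
P' = [5738/333 3142/333 2084/333; 3142/333 3296/333 2134/333; 2084/333 2134/333 1454/333]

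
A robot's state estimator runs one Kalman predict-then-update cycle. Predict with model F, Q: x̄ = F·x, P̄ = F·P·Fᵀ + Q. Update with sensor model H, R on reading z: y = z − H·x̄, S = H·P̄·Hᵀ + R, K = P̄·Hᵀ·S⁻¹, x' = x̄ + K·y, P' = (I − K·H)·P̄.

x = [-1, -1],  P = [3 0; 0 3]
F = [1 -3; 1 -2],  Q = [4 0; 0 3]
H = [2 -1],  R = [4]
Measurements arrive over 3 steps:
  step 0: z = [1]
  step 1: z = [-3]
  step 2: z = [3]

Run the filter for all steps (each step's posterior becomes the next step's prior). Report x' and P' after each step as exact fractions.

step 0: x' = [27/37, 13/37], P' = [307/74 213/37; 213/37 378/37]
step 1: x' = [-19714/10697, -8025/10697], P' = [41149/10697 54342/10697; 54342/10697 94376/10697]
step 2: x' = [434875/272492, 34019/136246], P' = [5143003/1362460 3385317/681230; 3385317/681230 2947303/340615]

step 0: x̄ = F·x = [2, 1]
step 0: P̄ = F·P·Fᵀ + Q = [34 21; 21 18]
step 0: y = z − H·x̄ = [-2]
step 0: S = H·P̄·Hᵀ + R = [74]
step 0: K = P̄·Hᵀ·S⁻¹ = [47/74; 12/37]
step 0: x' = x̄ + K·y = [27/37, 13/37]
step 0: P' = (I − K·H)·P̄ = [307/74 213/37; 213/37 378/37]
step 1: x̄ = F·x = [-12/37, 1/37]
step 1: P̄ = F·P·Fᵀ + Q = [4851/74 2713/74; 2713/74 1849/74]
step 1: y = z − H·x̄ = [-86/37]
step 1: S = H·P̄·Hᵀ + R = [10697/74]
step 1: K = P̄·Hᵀ·S⁻¹ = [6989/10697; 3577/10697]
step 1: x' = x̄ + K·y = [-19714/10697, -8025/10697]
step 1: P' = (I − K·H)·P̄ = [41149/10697 54342/10697; 54342/10697 94376/10697]
step 2: x̄ = F·x = [4361/10697, -3664/10697]
step 2: P̄ = F·P·Fᵀ + Q = [607269/10697 335695/10697; 335695/10697 233376/10697]
step 2: y = z − H·x̄ = [35/19]
step 2: S = H·P̄·Hᵀ + R = [2420/19]
step 2: K = P̄·Hᵀ·S⁻¹ = [1561/2420; 389/1210]
step 2: x' = x̄ + K·y = [434875/272492, 34019/136246]
step 2: P' = (I − K·H)·P̄ = [5143003/1362460 3385317/681230; 3385317/681230 2947303/340615]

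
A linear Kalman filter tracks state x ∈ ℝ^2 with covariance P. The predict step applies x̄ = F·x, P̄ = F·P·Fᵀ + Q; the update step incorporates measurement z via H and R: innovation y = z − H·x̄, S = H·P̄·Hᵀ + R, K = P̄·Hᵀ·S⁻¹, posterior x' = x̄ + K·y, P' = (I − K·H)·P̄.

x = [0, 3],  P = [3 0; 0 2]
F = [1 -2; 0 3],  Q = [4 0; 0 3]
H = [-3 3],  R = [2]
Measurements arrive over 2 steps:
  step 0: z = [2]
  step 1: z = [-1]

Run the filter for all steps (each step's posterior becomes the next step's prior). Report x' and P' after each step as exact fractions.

step 0: x̄ = F·x = [-6, 9]
step 0: P̄ = F·P·Fᵀ + Q = [15 -12; -12 21]
step 0: y = z − H·x̄ = [-43]
step 0: S = H·P̄·Hᵀ + R = [542]
step 0: K = P̄·Hᵀ·S⁻¹ = [-81/542; 99/542]
step 0: x' = x̄ + K·y = [231/542, 621/542]
step 0: P' = (I − K·H)·P̄ = [1569/542 1515/542; 1515/542 1581/542]
step 1: x̄ = F·x = [-1011/542, 1863/542]
step 1: P̄ = F·P·Fᵀ + Q = [4001/542 -4941/542; -4941/542 15855/542]
step 1: y = z − H·x̄ = [-4582/271]
step 1: S = H·P̄·Hᵀ + R = [134363/271]
step 1: K = P̄·Hᵀ·S⁻¹ = [-13413/134363; 31194/134363]
step 1: x' = x̄ + K·y = [-47691/268726, -131157/268726]
step 1: P' = (I − K·H)·P̄ = [655975/268726 638091/268726; 638091/268726 679683/268726]

step 0: x' = [231/542, 621/542], P' = [1569/542 1515/542; 1515/542 1581/542]
step 1: x' = [-47691/268726, -131157/268726], P' = [655975/268726 638091/268726; 638091/268726 679683/268726]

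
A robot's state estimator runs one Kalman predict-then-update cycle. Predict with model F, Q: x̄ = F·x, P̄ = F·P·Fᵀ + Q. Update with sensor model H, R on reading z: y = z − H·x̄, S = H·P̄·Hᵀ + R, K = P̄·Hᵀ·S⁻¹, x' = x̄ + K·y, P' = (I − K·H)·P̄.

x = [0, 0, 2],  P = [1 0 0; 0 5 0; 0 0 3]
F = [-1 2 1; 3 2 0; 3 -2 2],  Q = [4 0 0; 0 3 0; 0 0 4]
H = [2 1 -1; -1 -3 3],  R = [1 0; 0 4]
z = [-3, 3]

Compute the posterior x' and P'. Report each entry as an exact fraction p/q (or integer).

x' = [-2908/2861, 11876/14305, 4641/2861]
P' = [1408/2861 -263/2861 913/2861; -263/2861 561373/42915 36866/2861; 913/2861 36866/2861 38165/2861]

x̄ = F·x = [2, 0, 4]
P̄ = F·P·Fᵀ + Q = [28 17 -17; 17 32 -11; -17 -11 45]
y = z − H·x̄ = [-3, -7]
S = H·P̄·Hᵀ + R = [348 -591; -591 1127]
K = P̄·Hᵀ·S⁻¹ = [1640/2861 530/2861; 493/42915 -1767/14305; 527/2861 746/2861]
x' = x̄ + K·y = [-2908/2861, 11876/14305, 4641/2861]
P' = (I − K·H)·P̄ = [1408/2861 -263/2861 913/2861; -263/2861 561373/42915 36866/2861; 913/2861 36866/2861 38165/2861]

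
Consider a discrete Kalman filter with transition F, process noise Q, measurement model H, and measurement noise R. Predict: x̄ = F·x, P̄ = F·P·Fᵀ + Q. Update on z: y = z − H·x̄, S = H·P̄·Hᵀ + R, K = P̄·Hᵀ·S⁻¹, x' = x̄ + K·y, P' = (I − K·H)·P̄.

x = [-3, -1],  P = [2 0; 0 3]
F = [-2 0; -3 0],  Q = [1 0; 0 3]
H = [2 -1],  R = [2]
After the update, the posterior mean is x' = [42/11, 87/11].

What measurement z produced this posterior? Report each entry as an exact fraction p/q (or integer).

z = [-1]

x̄ = F·x = [6, 9]
P̄ = F·P·Fᵀ + Q = [9 12; 12 21]
S = H·P̄·Hᵀ + R = [11]
K = P̄·Hᵀ·S⁻¹ = [6/11; 3/11]
x' − x̄ = [-24/11, -12/11] = K·y
y = (KᵀK)⁻¹·Kᵀ·(x' − x̄) = [-4]
z = y + H·x̄ = [-4] + [3] = [-1]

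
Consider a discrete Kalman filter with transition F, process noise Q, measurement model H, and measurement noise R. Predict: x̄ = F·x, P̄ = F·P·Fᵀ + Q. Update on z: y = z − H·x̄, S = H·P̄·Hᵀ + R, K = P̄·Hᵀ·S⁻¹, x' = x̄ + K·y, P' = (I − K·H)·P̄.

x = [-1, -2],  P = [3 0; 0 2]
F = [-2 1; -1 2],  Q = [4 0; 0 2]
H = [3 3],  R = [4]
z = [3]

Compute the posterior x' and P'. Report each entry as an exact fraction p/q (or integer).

x' = [1008/463, -561/463]
P' = [1278/463 -1166/463; -1166/463 1258/463]

x̄ = F·x = [0, -3]
P̄ = F·P·Fᵀ + Q = [18 10; 10 13]
y = z − H·x̄ = [12]
S = H·P̄·Hᵀ + R = [463]
K = P̄·Hᵀ·S⁻¹ = [84/463; 69/463]
x' = x̄ + K·y = [1008/463, -561/463]
P' = (I − K·H)·P̄ = [1278/463 -1166/463; -1166/463 1258/463]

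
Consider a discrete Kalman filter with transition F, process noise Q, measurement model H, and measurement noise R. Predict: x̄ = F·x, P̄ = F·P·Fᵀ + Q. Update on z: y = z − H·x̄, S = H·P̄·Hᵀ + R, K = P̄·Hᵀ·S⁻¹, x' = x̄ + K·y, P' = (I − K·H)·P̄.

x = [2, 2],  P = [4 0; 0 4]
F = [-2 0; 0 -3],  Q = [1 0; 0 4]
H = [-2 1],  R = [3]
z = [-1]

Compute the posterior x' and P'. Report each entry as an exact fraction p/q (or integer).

x̄ = F·x = [-4, -6]
P̄ = F·P·Fᵀ + Q = [17 0; 0 40]
y = z − H·x̄ = [-3]
S = H·P̄·Hᵀ + R = [111]
K = P̄·Hᵀ·S⁻¹ = [-34/111; 40/111]
x' = x̄ + K·y = [-114/37, -262/37]
P' = (I − K·H)·P̄ = [731/111 1360/111; 1360/111 2840/111]

x' = [-114/37, -262/37]
P' = [731/111 1360/111; 1360/111 2840/111]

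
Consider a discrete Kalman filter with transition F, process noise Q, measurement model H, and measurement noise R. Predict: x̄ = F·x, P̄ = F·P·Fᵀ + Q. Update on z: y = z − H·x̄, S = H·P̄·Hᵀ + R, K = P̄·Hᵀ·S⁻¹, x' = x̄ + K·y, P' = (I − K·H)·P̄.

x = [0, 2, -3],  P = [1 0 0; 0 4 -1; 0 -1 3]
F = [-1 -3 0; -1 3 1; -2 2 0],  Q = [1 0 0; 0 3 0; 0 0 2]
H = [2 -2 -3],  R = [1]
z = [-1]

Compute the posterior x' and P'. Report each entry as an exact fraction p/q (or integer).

x' = [-1868/1307, -2169/1307, 646/1307]
P' = [7230/1307 1436/1307 3794/1307; 1436/1307 4259/1307 -1812/1307; 3794/1307 -1812/1307 3790/1307]

x̄ = F·x = [-6, 3, 4]
P̄ = F·P·Fᵀ + Q = [38 -32 -22; -32 37 24; -22 24 22]
y = z − H·x̄ = [29]
S = H·P̄·Hᵀ + R = [1307]
K = P̄·Hᵀ·S⁻¹ = [206/1307; -210/1307; -158/1307]
x' = x̄ + K·y = [-1868/1307, -2169/1307, 646/1307]
P' = (I − K·H)·P̄ = [7230/1307 1436/1307 3794/1307; 1436/1307 4259/1307 -1812/1307; 3794/1307 -1812/1307 3790/1307]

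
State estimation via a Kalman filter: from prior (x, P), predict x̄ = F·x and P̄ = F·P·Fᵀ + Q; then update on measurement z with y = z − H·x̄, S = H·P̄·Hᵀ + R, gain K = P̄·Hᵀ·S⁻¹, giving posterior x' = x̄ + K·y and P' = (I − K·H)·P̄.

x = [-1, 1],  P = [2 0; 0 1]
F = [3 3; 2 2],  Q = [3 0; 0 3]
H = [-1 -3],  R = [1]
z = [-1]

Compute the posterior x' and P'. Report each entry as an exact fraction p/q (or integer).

x' = [42/137, 63/274]
P' = [582/137 -180/137; -180/137 141/274]

x̄ = F·x = [0, 0]
P̄ = F·P·Fᵀ + Q = [30 18; 18 15]
y = z − H·x̄ = [-1]
S = H·P̄·Hᵀ + R = [274]
K = P̄·Hᵀ·S⁻¹ = [-42/137; -63/274]
x' = x̄ + K·y = [42/137, 63/274]
P' = (I − K·H)·P̄ = [582/137 -180/137; -180/137 141/274]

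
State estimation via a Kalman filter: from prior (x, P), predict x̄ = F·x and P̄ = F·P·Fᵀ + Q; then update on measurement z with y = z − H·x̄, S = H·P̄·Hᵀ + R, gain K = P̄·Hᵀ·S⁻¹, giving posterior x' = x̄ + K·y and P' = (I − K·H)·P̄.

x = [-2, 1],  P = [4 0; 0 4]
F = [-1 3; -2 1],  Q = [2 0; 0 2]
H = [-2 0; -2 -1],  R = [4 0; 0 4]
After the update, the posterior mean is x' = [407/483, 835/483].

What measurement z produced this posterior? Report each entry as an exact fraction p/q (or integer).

x̄ = F·x = [5, 5]
P̄ = F·P·Fᵀ + Q = [42 20; 20 22]
S = H·P̄·Hᵀ + R = [172 208; 208 274]
K = P̄·Hᵀ·S⁻¹ = [-173/483 -52/483; 242/483 -293/483]
x' − x̄ = [-2008/483, -1580/483] = K·y
y = (KᵀK)⁻¹·Kᵀ·(x' − x̄) = [8, 12]
z = y + H·x̄ = [8, 12] + [-10, -15] = [-2, -3]

z = [-2, -3]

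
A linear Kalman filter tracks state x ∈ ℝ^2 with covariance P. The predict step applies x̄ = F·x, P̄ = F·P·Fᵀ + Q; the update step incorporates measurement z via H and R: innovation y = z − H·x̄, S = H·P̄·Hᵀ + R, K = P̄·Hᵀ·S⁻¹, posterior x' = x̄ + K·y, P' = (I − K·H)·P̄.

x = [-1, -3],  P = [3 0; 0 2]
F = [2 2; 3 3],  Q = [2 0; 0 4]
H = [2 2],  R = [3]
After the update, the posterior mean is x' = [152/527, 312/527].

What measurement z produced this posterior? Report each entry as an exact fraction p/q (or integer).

z = [2]

x̄ = F·x = [-8, -12]
P̄ = F·P·Fᵀ + Q = [22 30; 30 49]
S = H·P̄·Hᵀ + R = [527]
K = P̄·Hᵀ·S⁻¹ = [104/527; 158/527]
x' − x̄ = [4368/527, 6636/527] = K·y
y = (KᵀK)⁻¹·Kᵀ·(x' − x̄) = [42]
z = y + H·x̄ = [42] + [-40] = [2]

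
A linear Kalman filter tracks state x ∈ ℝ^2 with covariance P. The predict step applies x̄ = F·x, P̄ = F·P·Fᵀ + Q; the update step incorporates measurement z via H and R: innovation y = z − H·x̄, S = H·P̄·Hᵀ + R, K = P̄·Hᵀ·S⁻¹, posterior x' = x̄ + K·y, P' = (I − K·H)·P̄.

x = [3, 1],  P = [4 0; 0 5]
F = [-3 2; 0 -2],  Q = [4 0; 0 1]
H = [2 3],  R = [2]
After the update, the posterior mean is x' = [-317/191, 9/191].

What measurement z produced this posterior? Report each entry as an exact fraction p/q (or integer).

x̄ = F·x = [-7, -2]
P̄ = F·P·Fᵀ + Q = [60 -20; -20 21]
S = H·P̄·Hᵀ + R = [191]
K = P̄·Hᵀ·S⁻¹ = [60/191; 23/191]
x' − x̄ = [1020/191, 391/191] = K·y
y = (KᵀK)⁻¹·Kᵀ·(x' − x̄) = [17]
z = y + H·x̄ = [17] + [-20] = [-3]

z = [-3]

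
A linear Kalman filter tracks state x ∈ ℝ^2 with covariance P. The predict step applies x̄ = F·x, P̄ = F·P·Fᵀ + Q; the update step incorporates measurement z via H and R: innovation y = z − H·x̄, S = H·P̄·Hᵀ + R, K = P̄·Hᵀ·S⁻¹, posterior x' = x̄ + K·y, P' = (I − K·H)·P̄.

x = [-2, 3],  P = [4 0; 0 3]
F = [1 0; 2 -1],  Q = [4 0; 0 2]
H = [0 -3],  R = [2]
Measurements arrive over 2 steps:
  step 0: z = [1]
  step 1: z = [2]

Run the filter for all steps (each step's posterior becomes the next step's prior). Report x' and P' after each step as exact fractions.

step 0: x̄ = F·x = [-2, -7]
step 0: P̄ = F·P·Fᵀ + Q = [8 8; 8 21]
step 0: y = z − H·x̄ = [-20]
step 0: S = H·P̄·Hᵀ + R = [191]
step 0: K = P̄·Hᵀ·S⁻¹ = [-24/191; -63/191]
step 0: x' = x̄ + K·y = [98/191, -77/191]
step 0: P' = (I − K·H)·P̄ = [952/191 16/191; 16/191 42/191]
step 1: x̄ = F·x = [98/191, 273/191]
step 1: P̄ = F·P·Fᵀ + Q = [1716/191 1888/191; 1888/191 4168/191]
step 1: y = z − H·x̄ = [1201/191]
step 1: S = H·P̄·Hᵀ + R = [37894/191]
step 1: K = P̄·Hᵀ·S⁻¹ = [-2832/18947; -6252/18947]
step 1: x' = x̄ + K·y = [-8086/18947, -12231/18947]
step 1: P' = (I − K·H)·P̄ = [86244/18947 1888/18947; 1888/18947 4168/18947]

step 0: x' = [98/191, -77/191], P' = [952/191 16/191; 16/191 42/191]
step 1: x' = [-8086/18947, -12231/18947], P' = [86244/18947 1888/18947; 1888/18947 4168/18947]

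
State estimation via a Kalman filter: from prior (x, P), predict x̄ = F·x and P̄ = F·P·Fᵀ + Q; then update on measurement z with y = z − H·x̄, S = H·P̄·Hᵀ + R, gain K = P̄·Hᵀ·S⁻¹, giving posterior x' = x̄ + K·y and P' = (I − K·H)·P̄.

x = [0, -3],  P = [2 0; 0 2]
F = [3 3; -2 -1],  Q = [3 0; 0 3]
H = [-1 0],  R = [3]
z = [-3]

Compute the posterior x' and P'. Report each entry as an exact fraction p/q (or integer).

x' = [15/7, -15/7]
P' = [39/14 -9/7; -9/7 37/7]

x̄ = F·x = [-9, 3]
P̄ = F·P·Fᵀ + Q = [39 -18; -18 13]
y = z − H·x̄ = [-12]
S = H·P̄·Hᵀ + R = [42]
K = P̄·Hᵀ·S⁻¹ = [-13/14; 3/7]
x' = x̄ + K·y = [15/7, -15/7]
P' = (I − K·H)·P̄ = [39/14 -9/7; -9/7 37/7]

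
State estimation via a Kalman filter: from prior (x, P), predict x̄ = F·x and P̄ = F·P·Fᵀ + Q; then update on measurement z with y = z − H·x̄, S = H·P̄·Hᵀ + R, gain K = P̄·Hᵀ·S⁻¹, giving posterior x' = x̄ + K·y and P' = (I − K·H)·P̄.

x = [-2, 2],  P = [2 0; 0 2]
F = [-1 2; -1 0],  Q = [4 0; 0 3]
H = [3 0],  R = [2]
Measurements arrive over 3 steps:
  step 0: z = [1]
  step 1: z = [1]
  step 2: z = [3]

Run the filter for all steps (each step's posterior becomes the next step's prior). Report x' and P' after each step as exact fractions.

step 0: x' = [27/64, 77/64], P' = [7/32 1/32; 1/32 151/32]
step 1: x' = [2332/6679, -2892/6679], P' = [1470/6679 10/6679; 10/6679 21491/6679]
step 2: x' = [505379/520174, -167167/520174], P' = [57055/260087 725/260087; 725/260087 836796/260087]

step 0: x̄ = F·x = [6, 2]
step 0: P̄ = F·P·Fᵀ + Q = [14 2; 2 5]
step 0: y = z − H·x̄ = [-17]
step 0: S = H·P̄·Hᵀ + R = [128]
step 0: K = P̄·Hᵀ·S⁻¹ = [21/64; 3/64]
step 0: x' = x̄ + K·y = [27/64, 77/64]
step 0: P' = (I − K·H)·P̄ = [7/32 1/32; 1/32 151/32]
step 1: x̄ = F·x = [127/64, -27/64]
step 1: P̄ = F·P·Fᵀ + Q = [735/32 5/32; 5/32 103/32]
step 1: y = z − H·x̄ = [-317/64]
step 1: S = H·P̄·Hᵀ + R = [6679/32]
step 1: K = P̄·Hᵀ·S⁻¹ = [2205/6679; 15/6679]
step 1: x' = x̄ + K·y = [2332/6679, -2892/6679]
step 1: P' = (I − K·H)·P̄ = [1470/6679 10/6679; 10/6679 21491/6679]
step 2: x̄ = F·x = [-8116/6679, -2332/6679]
step 2: P̄ = F·P·Fᵀ + Q = [114110/6679 1450/6679; 1450/6679 21507/6679]
step 2: y = z − H·x̄ = [44385/6679]
step 2: S = H·P̄·Hᵀ + R = [1040348/6679]
step 2: K = P̄·Hᵀ·S⁻¹ = [171165/520174; 2175/520174]
step 2: x' = x̄ + K·y = [505379/520174, -167167/520174]
step 2: P' = (I − K·H)·P̄ = [57055/260087 725/260087; 725/260087 836796/260087]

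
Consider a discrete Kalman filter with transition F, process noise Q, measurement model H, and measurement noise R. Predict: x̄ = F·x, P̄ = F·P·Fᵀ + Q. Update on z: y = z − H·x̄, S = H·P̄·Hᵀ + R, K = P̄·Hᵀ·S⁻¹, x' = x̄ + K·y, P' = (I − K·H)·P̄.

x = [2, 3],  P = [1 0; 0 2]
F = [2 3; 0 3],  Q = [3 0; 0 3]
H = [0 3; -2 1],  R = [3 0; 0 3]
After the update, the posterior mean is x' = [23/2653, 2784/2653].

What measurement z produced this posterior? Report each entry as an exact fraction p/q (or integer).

z = [3, 2]

x̄ = F·x = [13, 9]
P̄ = F·P·Fᵀ + Q = [25 18; 18 21]
S = H·P̄·Hᵀ + R = [192 -45; -45 52]
K = P̄·Hᵀ·S⁻¹ = [456/2653 -1238/2653; 867/2653 -15/2653]
x' − x̄ = [-34466/2653, -21093/2653] = K·y
y = (KᵀK)⁻¹·Kᵀ·(x' − x̄) = [-24, 19]
z = y + H·x̄ = [-24, 19] + [27, -17] = [3, 2]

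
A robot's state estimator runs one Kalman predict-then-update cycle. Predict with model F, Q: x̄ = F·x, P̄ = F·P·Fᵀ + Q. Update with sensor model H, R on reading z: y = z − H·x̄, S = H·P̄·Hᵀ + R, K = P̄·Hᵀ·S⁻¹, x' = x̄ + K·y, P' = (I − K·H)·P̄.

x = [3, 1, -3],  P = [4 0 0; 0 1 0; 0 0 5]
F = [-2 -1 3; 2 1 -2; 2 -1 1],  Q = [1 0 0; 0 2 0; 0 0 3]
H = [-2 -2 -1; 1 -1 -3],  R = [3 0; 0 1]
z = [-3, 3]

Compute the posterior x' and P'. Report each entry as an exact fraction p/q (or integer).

x' = [3477/2693, 1419/5386, -1674/2693]
P' = [42145/8079 -48886/8079 9815/2693; -48886/8079 62947/8079 -24365/5386; 9815/2693 -24365/5386 7450/2693]

x̄ = F·x = [-16, 13, 2]
P̄ = F·P·Fᵀ + Q = [63 -47 0; -47 39 5; 0 5 25]
y = z − H·x̄ = [-7, 38]
S = H·P̄·Hᵀ + R = [80 62; 62 452]
K = P̄·Hᵀ·S⁻¹ = [-5321/8079 2696/8079; 5617/16158 -4381/16158; -905/2693 -705/5386]
x' = x̄ + K·y = [3477/2693, 1419/5386, -1674/2693]
P' = (I − K·H)·P̄ = [42145/8079 -48886/8079 9815/2693; -48886/8079 62947/8079 -24365/5386; 9815/2693 -24365/5386 7450/2693]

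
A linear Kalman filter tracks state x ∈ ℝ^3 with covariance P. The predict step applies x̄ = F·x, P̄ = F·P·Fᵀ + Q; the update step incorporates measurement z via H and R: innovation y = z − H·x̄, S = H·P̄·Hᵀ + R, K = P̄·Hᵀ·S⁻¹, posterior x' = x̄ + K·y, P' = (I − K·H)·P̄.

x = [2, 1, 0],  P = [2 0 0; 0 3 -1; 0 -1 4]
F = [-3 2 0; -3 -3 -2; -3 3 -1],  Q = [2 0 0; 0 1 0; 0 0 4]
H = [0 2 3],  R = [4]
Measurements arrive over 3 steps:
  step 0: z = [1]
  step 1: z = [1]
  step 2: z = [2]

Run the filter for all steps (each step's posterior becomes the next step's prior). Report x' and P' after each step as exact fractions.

step 0: x̄ = F·x = [-4, -9, -3]
step 0: P̄ = F·P·Fᵀ + Q = [32 4 38; 4 50 2; 38 2 59]
step 0: y = z − H·x̄ = [28]
step 0: S = H·P̄·Hᵀ + R = [759]
step 0: K = P̄·Hᵀ·S⁻¹ = [122/759; 106/759; 181/759]
step 0: x' = x̄ + K·y = [380/759, -3863/759, 2791/759]
step 0: P' = (I − K·H)·P̄ = [9404/759 -9896/759 6760/759; -9896/759 26714/759 -17668/759; 6760/759 -17668/759 12020/759]
step 1: x̄ = F·x = [-806/69, 4867/759, -15520/759]
step 1: P̄ = F·P·Fᵀ + Q = [28342/69 536/69 40816/69; 536/69 64877/759 -17906/759; 40816/69 -17906/759 664814/759]
step 1: y = z − H·x̄ = [37585/759]
step 1: S = H·P̄·Hᵀ + R = [6030998/759]
step 1: K = P̄·Hᵀ·S⁻¹ = [679360/3015499; 38018/3015499; 979315/3015499]
step 1: x' = x̄ + K·y = [-1583226/3015499, 21219157/3015499, -13165995/3015499]
step 1: P' = (I − K·H)·P̄ = [22474282/3015499 -44632984/3015499 30661136/3015499; -44632984/3015499 253947025/3015499 -169247326/3015499; 30661136/3015499 -169247326/3015499 114137304/3015499]
step 2: x̄ = F·x = [47187992/3015499, -32575803/3015499, 81573144/3015499]
step 2: P̄ = F·P·Fᵀ + Q = [1759683444/3015499 -594356444/3015499 2825923508/3015499; -594356444/3015499 480928486/3015499 -1071287877/3015499; 2825923508/3015499 -1071287877/3015499 4616835547/3015499]
step 2: y = z − H·x̄ = [-173536828/3015499]
step 2: S = H·P̄·Hᵀ + R = [30631841339/3015499]
step 2: K = P̄·Hᵀ·S⁻¹ = [7289057636/30631841339; -2252006659/30631841339; 11707930887/30631841339]
step 2: x' = x̄ + K·y = [59869077320/30631841339, -201310209935/30631841339, 154859416620/30631841339]
step 2: P' = (I − K·H)·P̄ = [256005006980/30631841339 -594006483608/30631841339 405723065920/30631841339; -594006483608/30631841339 3203513278027/30631841339 -2138678194230/30631841339; 405723065920/30631841339 -2138678194230/30631841339 1441396037336/30631841339]

step 0: x' = [380/759, -3863/759, 2791/759], P' = [9404/759 -9896/759 6760/759; -9896/759 26714/759 -17668/759; 6760/759 -17668/759 12020/759]
step 1: x' = [-1583226/3015499, 21219157/3015499, -13165995/3015499], P' = [22474282/3015499 -44632984/3015499 30661136/3015499; -44632984/3015499 253947025/3015499 -169247326/3015499; 30661136/3015499 -169247326/3015499 114137304/3015499]
step 2: x' = [59869077320/30631841339, -201310209935/30631841339, 154859416620/30631841339], P' = [256005006980/30631841339 -594006483608/30631841339 405723065920/30631841339; -594006483608/30631841339 3203513278027/30631841339 -2138678194230/30631841339; 405723065920/30631841339 -2138678194230/30631841339 1441396037336/30631841339]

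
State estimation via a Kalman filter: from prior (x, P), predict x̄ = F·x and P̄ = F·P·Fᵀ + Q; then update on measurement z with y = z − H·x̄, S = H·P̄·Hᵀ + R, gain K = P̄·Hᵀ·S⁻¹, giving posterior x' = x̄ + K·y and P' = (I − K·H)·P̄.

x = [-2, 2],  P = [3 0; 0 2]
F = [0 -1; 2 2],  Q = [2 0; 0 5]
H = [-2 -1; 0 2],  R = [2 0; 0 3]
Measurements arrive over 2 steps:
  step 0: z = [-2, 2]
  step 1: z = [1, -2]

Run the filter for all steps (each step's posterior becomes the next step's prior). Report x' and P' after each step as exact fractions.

step 0: x' = [6/65, 74/65], P' = [948/1625 -528/1625; -528/1625 1158/1625]
step 1: x' = [-200414/702397, -444739/702397], P' = [383464/702397 -202296/702397; -202296/702397 463422/702397]

step 0: x̄ = F·x = [-2, 0]
step 0: P̄ = F·P·Fᵀ + Q = [4 -4; -4 25]
step 0: y = z − H·x̄ = [-6, 2]
step 0: S = H·P̄·Hᵀ + R = [27 -34; -34 103]
step 0: K = P̄·Hᵀ·S⁻¹ = [-684/1625 -352/1625; -51/1625 772/1625]
step 0: x' = x̄ + K·y = [6/65, 74/65]
step 0: P' = (I − K·H)·P̄ = [948/1625 -528/1625; -528/1625 1158/1625]
step 1: x̄ = F·x = [-74/65, 32/13]
step 1: P̄ = F·P·Fᵀ + Q = [4408/1625 -252/325; -252/325 493/65]
step 1: y = z − H·x̄ = [77/65, -90/13]
step 1: S = H·P̄·Hᵀ + R = [28167/1625 -3922/325; -3922/325 2167/65]
step 1: K = P̄·Hᵀ·S⁻¹ = [-282316/702397 -134864/702397; -29415/702397 308948/702397]
step 1: x' = x̄ + K·y = [-200414/702397, -444739/702397]
step 1: P' = (I − K·H)·P̄ = [383464/702397 -202296/702397; -202296/702397 463422/702397]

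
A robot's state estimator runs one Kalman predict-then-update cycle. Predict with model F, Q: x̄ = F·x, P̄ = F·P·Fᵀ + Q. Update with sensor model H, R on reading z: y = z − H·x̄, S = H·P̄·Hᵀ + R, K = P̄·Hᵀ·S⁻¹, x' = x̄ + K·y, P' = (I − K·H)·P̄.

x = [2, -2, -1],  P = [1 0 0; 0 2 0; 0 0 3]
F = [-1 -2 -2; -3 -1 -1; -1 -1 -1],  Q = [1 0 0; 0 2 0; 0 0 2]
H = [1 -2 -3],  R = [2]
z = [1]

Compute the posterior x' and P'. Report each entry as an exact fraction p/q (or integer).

x' = [129/23, -26/23, 52/23]
P' = [1667/138 203/138 445/138; 203/138 359/138 -143/138; 445/138 -143/138 263/138]

x̄ = F·x = [4, -3, 1]
P̄ = F·P·Fᵀ + Q = [22 13 11; 13 16 8; 11 8 8]
y = z − H·x̄ = [-6]
S = H·P̄·Hᵀ + R = [138]
K = P̄·Hᵀ·S⁻¹ = [-37/138; -43/138; -29/138]
x' = x̄ + K·y = [129/23, -26/23, 52/23]
P' = (I − K·H)·P̄ = [1667/138 203/138 445/138; 203/138 359/138 -143/138; 445/138 -143/138 263/138]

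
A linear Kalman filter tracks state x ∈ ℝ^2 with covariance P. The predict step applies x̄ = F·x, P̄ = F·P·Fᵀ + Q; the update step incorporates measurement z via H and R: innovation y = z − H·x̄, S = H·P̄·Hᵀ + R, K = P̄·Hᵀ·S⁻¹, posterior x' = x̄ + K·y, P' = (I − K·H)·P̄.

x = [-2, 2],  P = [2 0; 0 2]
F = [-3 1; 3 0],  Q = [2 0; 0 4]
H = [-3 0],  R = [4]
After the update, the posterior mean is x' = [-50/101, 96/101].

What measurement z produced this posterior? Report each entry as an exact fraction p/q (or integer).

z = [2]

x̄ = F·x = [8, -6]
P̄ = F·P·Fᵀ + Q = [22 -18; -18 22]
S = H·P̄·Hᵀ + R = [202]
K = P̄·Hᵀ·S⁻¹ = [-33/101; 27/101]
x' − x̄ = [-858/101, 702/101] = K·y
y = (KᵀK)⁻¹·Kᵀ·(x' − x̄) = [26]
z = y + H·x̄ = [26] + [-24] = [2]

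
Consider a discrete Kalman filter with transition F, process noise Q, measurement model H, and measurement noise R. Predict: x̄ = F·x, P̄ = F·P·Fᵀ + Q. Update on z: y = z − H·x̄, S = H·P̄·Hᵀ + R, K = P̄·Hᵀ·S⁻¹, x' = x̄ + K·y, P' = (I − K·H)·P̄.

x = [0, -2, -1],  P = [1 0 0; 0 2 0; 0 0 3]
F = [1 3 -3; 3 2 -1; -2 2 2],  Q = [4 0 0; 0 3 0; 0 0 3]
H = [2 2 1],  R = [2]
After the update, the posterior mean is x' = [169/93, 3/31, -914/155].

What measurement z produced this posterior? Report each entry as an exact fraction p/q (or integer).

x̄ = F·x = [-3, -3, -6]
P̄ = F·P·Fᵀ + Q = [50 24 -8; 24 23 -4; -8 -4 27]
S = H·P̄·Hᵀ + R = [465]
K = P̄·Hᵀ·S⁻¹ = [28/93; 6/31; 1/155]
x' − x̄ = [448/93, 96/31, 16/155] = K·y
y = (KᵀK)⁻¹·Kᵀ·(x' − x̄) = [16]
z = y + H·x̄ = [16] + [-18] = [-2]

z = [-2]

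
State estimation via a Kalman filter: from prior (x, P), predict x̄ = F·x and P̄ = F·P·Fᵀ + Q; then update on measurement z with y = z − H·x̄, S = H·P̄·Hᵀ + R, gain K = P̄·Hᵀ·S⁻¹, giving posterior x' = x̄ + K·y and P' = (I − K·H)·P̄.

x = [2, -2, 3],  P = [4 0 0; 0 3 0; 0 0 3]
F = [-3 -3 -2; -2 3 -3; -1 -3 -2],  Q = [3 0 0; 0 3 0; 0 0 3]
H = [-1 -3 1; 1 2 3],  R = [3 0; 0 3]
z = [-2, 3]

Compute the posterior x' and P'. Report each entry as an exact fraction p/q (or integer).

x' = [72853/32633, -11047/195798, 27610/97899]
P' = [416649/32633 -151797/32633 -28596/32633; -151797/32633 126725/65266 8032/32633; -28596/32633 8032/32633 12199/32633]

x̄ = F·x = [-6, -19, -2]
P̄ = F·P·Fᵀ + Q = [78 15 51; 15 73 -1; 51 -1 46]
y = z − H·x̄ = [-63, 53]
S = H·P̄·Hᵀ + R = [778 -548; -548 1141]
K = P̄·Hᵀ·S⁻¹ = [3382/32633 9089/32633; -60517/195798 -976/97899; 16699/97899 24065/97899]
x' = x̄ + K·y = [72853/32633, -11047/195798, 27610/97899]
P' = (I − K·H)·P̄ = [416649/32633 -151797/32633 -28596/32633; -151797/32633 126725/65266 8032/32633; -28596/32633 8032/32633 12199/32633]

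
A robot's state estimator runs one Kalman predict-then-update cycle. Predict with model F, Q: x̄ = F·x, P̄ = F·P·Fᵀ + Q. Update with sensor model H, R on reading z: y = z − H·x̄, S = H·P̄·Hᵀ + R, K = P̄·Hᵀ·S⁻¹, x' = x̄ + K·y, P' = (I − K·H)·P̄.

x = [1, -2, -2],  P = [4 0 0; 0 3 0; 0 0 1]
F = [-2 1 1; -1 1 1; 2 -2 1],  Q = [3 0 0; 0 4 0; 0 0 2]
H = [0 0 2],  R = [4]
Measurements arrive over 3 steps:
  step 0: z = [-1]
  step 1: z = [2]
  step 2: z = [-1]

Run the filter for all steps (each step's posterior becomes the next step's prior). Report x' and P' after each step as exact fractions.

step 0: x̄ = F·x = [-6, -5, 4]
step 0: P̄ = F·P·Fᵀ + Q = [23 12 -21; 12 12 -13; -21 -13 31]
step 0: y = z − H·x̄ = [-9]
step 0: S = H·P̄·Hᵀ + R = [128]
step 0: K = P̄·Hᵀ·S⁻¹ = [-21/64; -13/64; 31/64]
step 0: x' = x̄ + K·y = [-195/64, -203/64, -23/64]
step 0: P' = (I − K·H)·P̄ = [295/32 111/32 -21/32; 111/32 215/32 -13/32; -21/32 -13/32 31/32]
step 1: x̄ = F·x = [41/16, -31/64, -7/64]
step 1: P̄ = F·P·Fᵀ + Q = [71/2 135/8 -225/8; 135/8 463/32 -553/32; -225/8 -553/32 1215/32]
step 1: y = z − H·x̄ = [71/32]
step 1: S = H·P̄·Hᵀ + R = [1247/8]
step 1: K = P̄·Hᵀ·S⁻¹ = [-450/1247; -553/2494; 1215/2494]
step 1: x' = x̄ + K·y = [2197/1247, -2435/2494, 2423/2494]
step 1: P' = (I − K·H)·P̄ = [18956/1247 5490/1247 -900/1247; 5490/1247 8486/1247 -553/1247; -900/1247 -553/1247 1215/1247]
step 2: x̄ = F·x = [-4400/1247, -2203/1247, 16081/2494]
step 2: P̄ = F·P·Fᵀ + Q = [69800/1247 32737/1247 -58088/1247; 32737/1247 23359/1247 -32056/1247; -58088/1247 -32056/1247 68169/1247]
step 2: y = z − H·x̄ = [-17328/1247]
step 2: S = H·P̄·Hᵀ + R = [277664/1247]
step 2: K = P̄·Hᵀ·S⁻¹ = [-7261/17354; -4007/17354; 68169/138832]
step 2: x' = x̄ + K·y = [19832/8677, 12511/8677, -6511/17354]
step 2: P' = (I − K·H)·P̄ = [147456/8677 41139/8677 -7261/8677; 41139/8677 59533/8677 -4007/8677; -7261/8677 -4007/8677 68169/69416]

step 0: x' = [-195/64, -203/64, -23/64], P' = [295/32 111/32 -21/32; 111/32 215/32 -13/32; -21/32 -13/32 31/32]
step 1: x' = [2197/1247, -2435/2494, 2423/2494], P' = [18956/1247 5490/1247 -900/1247; 5490/1247 8486/1247 -553/1247; -900/1247 -553/1247 1215/1247]
step 2: x' = [19832/8677, 12511/8677, -6511/17354], P' = [147456/8677 41139/8677 -7261/8677; 41139/8677 59533/8677 -4007/8677; -7261/8677 -4007/8677 68169/69416]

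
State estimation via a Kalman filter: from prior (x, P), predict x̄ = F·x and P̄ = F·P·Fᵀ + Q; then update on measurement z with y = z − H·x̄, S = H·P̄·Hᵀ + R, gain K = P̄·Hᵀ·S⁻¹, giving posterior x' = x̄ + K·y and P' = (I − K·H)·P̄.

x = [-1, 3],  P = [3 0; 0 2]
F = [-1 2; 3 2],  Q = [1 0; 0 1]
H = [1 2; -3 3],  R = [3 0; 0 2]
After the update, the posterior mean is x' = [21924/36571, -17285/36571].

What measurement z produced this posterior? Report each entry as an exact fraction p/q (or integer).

x̄ = F·x = [7, 3]
P̄ = F·P·Fᵀ + Q = [12 -1; -1 36]
S = H·P̄·Hᵀ + R = [155 183; 183 452]
K = P̄·Hᵀ·S⁻¹ = [11657/36571 -7875/36571; 11779/36571 4212/36571]
x' − x̄ = [-234073/36571, -126998/36571] = K·y
y = (KᵀK)⁻¹·Kᵀ·(x' − x̄) = [-14, 9]
z = y + H·x̄ = [-14, 9] + [13, -12] = [-1, -3]

z = [-1, -3]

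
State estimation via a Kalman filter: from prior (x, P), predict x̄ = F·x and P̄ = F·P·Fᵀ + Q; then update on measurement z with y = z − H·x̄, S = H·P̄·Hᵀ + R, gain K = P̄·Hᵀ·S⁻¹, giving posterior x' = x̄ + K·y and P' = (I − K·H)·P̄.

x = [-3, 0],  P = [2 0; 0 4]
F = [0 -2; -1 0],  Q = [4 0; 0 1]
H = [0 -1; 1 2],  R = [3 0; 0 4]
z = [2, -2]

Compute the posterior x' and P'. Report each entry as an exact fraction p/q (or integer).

x' = [-2, 1/5]
P' = [20/3 -2; -2 6/5]

x̄ = F·x = [0, 3]
P̄ = F·P·Fᵀ + Q = [20 0; 0 3]
y = z − H·x̄ = [5, -8]
S = H·P̄·Hᵀ + R = [6 -6; -6 36]
K = P̄·Hᵀ·S⁻¹ = [2/3 2/3; -2/5 1/10]
x' = x̄ + K·y = [-2, 1/5]
P' = (I − K·H)·P̄ = [20/3 -2; -2 6/5]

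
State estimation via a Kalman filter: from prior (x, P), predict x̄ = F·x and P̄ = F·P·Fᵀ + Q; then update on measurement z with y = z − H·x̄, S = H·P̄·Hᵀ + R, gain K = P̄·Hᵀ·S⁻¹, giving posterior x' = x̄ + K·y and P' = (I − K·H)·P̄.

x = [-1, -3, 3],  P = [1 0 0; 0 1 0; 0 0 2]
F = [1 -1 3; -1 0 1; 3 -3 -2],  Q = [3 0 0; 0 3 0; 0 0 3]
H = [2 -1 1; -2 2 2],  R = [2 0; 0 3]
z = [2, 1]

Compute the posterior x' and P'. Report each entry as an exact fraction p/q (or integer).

x̄ = F·x = [11, 4, 0]
P̄ = F·P·Fᵀ + Q = [23 5 -6; 5 6 -7; -6 -7 29]
y = z − H·x̄ = [-16, 15]
S = H·P̄·Hᵀ + R = [99 -28; -28 187]
K = P̄·Hᵀ·S⁻¹ = [5201/17729 -3772/17729; -897/17729 -1272/17729; 6056/17729 6216/17729]
x' = x̄ + K·y = [55223/17729, 66188/17729, -3656/17729]
P' = (I − K·H)·P̄ = [44676/17729 58984/17729 -19966/17729; 58984/17729 88419/17729 -31343/17729; -19966/17729 -31343/17729 20701/17729]

x' = [55223/17729, 66188/17729, -3656/17729]
P' = [44676/17729 58984/17729 -19966/17729; 58984/17729 88419/17729 -31343/17729; -19966/17729 -31343/17729 20701/17729]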